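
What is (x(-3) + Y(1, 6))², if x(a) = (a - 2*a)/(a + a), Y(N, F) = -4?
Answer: 81/4 ≈ 20.250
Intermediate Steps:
x(a) = -½ (x(a) = (-a)/((2*a)) = (-a)*(1/(2*a)) = -½)
(x(-3) + Y(1, 6))² = (-½ - 4)² = (-9/2)² = 81/4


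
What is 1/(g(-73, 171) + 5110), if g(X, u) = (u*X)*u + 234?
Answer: -1/2129249 ≈ -4.6965e-7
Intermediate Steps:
g(X, u) = 234 + X*u² (g(X, u) = (X*u)*u + 234 = X*u² + 234 = 234 + X*u²)
1/(g(-73, 171) + 5110) = 1/((234 - 73*171²) + 5110) = 1/((234 - 73*29241) + 5110) = 1/((234 - 2134593) + 5110) = 1/(-2134359 + 5110) = 1/(-2129249) = -1/2129249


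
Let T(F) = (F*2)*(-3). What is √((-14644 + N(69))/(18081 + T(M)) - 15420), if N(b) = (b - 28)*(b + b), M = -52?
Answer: I*√5216789043078/18393 ≈ 124.18*I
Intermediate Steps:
T(F) = -6*F (T(F) = (2*F)*(-3) = -6*F)
N(b) = 2*b*(-28 + b) (N(b) = (-28 + b)*(2*b) = 2*b*(-28 + b))
√((-14644 + N(69))/(18081 + T(M)) - 15420) = √((-14644 + 2*69*(-28 + 69))/(18081 - 6*(-52)) - 15420) = √((-14644 + 2*69*41)/(18081 + 312) - 15420) = √((-14644 + 5658)/18393 - 15420) = √(-8986*1/18393 - 15420) = √(-8986/18393 - 15420) = √(-283629046/18393) = I*√5216789043078/18393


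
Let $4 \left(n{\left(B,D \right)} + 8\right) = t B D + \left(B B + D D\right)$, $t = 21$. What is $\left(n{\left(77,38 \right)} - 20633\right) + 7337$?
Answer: $\frac{15603}{4} \approx 3900.8$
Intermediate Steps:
$n{\left(B,D \right)} = -8 + \frac{B^{2}}{4} + \frac{D^{2}}{4} + \frac{21 B D}{4}$ ($n{\left(B,D \right)} = -8 + \frac{21 B D + \left(B B + D D\right)}{4} = -8 + \frac{21 B D + \left(B^{2} + D^{2}\right)}{4} = -8 + \frac{B^{2} + D^{2} + 21 B D}{4} = -8 + \left(\frac{B^{2}}{4} + \frac{D^{2}}{4} + \frac{21 B D}{4}\right) = -8 + \frac{B^{2}}{4} + \frac{D^{2}}{4} + \frac{21 B D}{4}$)
$\left(n{\left(77,38 \right)} - 20633\right) + 7337 = \left(\left(-8 + \frac{77^{2}}{4} + \frac{38^{2}}{4} + \frac{21}{4} \cdot 77 \cdot 38\right) - 20633\right) + 7337 = \left(\left(-8 + \frac{1}{4} \cdot 5929 + \frac{1}{4} \cdot 1444 + \frac{30723}{2}\right) - 20633\right) + 7337 = \left(\left(-8 + \frac{5929}{4} + 361 + \frac{30723}{2}\right) - 20633\right) + 7337 = \left(\frac{68787}{4} - 20633\right) + 7337 = - \frac{13745}{4} + 7337 = \frac{15603}{4}$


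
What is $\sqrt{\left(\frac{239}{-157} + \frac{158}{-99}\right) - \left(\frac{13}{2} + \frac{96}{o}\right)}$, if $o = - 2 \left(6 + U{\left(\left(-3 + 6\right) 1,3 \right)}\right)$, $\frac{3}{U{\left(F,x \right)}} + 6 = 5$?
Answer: $\frac{\sqrt{685214882}}{10362} \approx 2.5262$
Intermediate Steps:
$U{\left(F,x \right)} = -3$ ($U{\left(F,x \right)} = \frac{3}{-6 + 5} = \frac{3}{-1} = 3 \left(-1\right) = -3$)
$o = -6$ ($o = - 2 \left(6 - 3\right) = \left(-2\right) 3 = -6$)
$\sqrt{\left(\frac{239}{-157} + \frac{158}{-99}\right) - \left(\frac{13}{2} + \frac{96}{o}\right)} = \sqrt{\left(\frac{239}{-157} + \frac{158}{-99}\right) - \left(-16 + \frac{13}{2}\right)} = \sqrt{\left(239 \left(- \frac{1}{157}\right) + 158 \left(- \frac{1}{99}\right)\right) - - \frac{19}{2}} = \sqrt{\left(- \frac{239}{157} - \frac{158}{99}\right) + \left(- \frac{13}{2} + 16\right)} = \sqrt{- \frac{48467}{15543} + \frac{19}{2}} = \sqrt{\frac{198383}{31086}} = \frac{\sqrt{685214882}}{10362}$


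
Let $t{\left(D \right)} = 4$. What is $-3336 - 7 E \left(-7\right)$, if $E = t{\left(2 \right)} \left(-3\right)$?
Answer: $-3924$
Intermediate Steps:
$E = -12$ ($E = 4 \left(-3\right) = -12$)
$-3336 - 7 E \left(-7\right) = -3336 - 7 \left(-12\right) \left(-7\right) = -3336 - \left(-84\right) \left(-7\right) = -3336 - 588 = -3924$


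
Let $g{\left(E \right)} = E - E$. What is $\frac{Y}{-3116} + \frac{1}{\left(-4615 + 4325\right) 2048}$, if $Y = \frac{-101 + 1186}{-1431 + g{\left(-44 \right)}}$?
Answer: $\frac{159986051}{662071726080} \approx 0.00024164$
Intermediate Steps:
$g{\left(E \right)} = 0$
$Y = - \frac{1085}{1431}$ ($Y = \frac{-101 + 1186}{-1431 + 0} = \frac{1085}{-1431} = 1085 \left(- \frac{1}{1431}\right) = - \frac{1085}{1431} \approx -0.75821$)
$\frac{Y}{-3116} + \frac{1}{\left(-4615 + 4325\right) 2048} = - \frac{1085}{1431 \left(-3116\right)} + \frac{1}{\left(-4615 + 4325\right) 2048} = \left(- \frac{1085}{1431}\right) \left(- \frac{1}{3116}\right) + \frac{1}{-290} \cdot \frac{1}{2048} = \frac{1085}{4458996} - \frac{1}{593920} = \frac{159986051}{662071726080}$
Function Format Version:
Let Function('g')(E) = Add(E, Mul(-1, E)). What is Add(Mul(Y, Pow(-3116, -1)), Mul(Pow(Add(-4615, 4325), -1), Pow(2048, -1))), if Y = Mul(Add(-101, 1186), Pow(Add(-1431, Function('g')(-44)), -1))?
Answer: Rational(159986051, 662071726080) ≈ 0.00024164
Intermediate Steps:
Function('g')(E) = 0
Y = Rational(-1085, 1431) (Y = Mul(Add(-101, 1186), Pow(Add(-1431, 0), -1)) = Mul(1085, Pow(-1431, -1)) = Mul(1085, Rational(-1, 1431)) = Rational(-1085, 1431) ≈ -0.75821)
Add(Mul(Y, Pow(-3116, -1)), Mul(Pow(Add(-4615, 4325), -1), Pow(2048, -1))) = Add(Mul(Rational(-1085, 1431), Pow(-3116, -1)), Mul(Pow(Add(-4615, 4325), -1), Pow(2048, -1))) = Add(Mul(Rational(-1085, 1431), Rational(-1, 3116)), Mul(Pow(-290, -1), Rational(1, 2048))) = Add(Rational(1085, 4458996), Mul(Rational(-1, 290), Rational(1, 2048))) = Add(Rational(1085, 4458996), Rational(-1, 593920)) = Rational(159986051, 662071726080)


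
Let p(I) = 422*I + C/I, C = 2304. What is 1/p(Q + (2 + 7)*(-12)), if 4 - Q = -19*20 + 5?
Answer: 271/30994406 ≈ 8.7435e-6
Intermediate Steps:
Q = 379 (Q = 4 - (-19*20 + 5) = 4 - (-380 + 5) = 4 - 1*(-375) = 4 + 375 = 379)
p(I) = 422*I + 2304/I
1/p(Q + (2 + 7)*(-12)) = 1/(422*(379 + (2 + 7)*(-12)) + 2304/(379 + (2 + 7)*(-12))) = 1/(422*(379 + 9*(-12)) + 2304/(379 + 9*(-12))) = 1/(422*(379 - 108) + 2304/(379 - 108)) = 1/(422*271 + 2304/271) = 1/(114362 + 2304*(1/271)) = 1/(114362 + 2304/271) = 1/(30994406/271) = 271/30994406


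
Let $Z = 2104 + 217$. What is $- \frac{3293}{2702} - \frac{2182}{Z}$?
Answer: $- \frac{13538817}{6271342} \approx -2.1588$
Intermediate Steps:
$Z = 2321$
$- \frac{3293}{2702} - \frac{2182}{Z} = - \frac{3293}{2702} - \frac{2182}{2321} = - \frac{13538817}{6271342}$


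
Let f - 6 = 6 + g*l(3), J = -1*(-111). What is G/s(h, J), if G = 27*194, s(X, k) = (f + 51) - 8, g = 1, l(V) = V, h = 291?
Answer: 2619/29 ≈ 90.310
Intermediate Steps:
J = 111
f = 15 (f = 6 + (6 + 1*3) = 6 + (6 + 3) = 6 + 9 = 15)
s(X, k) = 58 (s(X, k) = (15 + 51) - 8 = 66 - 8 = 58)
G = 5238
G/s(h, J) = 5238/58 = 5238*(1/58) = 2619/29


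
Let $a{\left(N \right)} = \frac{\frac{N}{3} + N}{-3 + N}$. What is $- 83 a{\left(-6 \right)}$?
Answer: $- \frac{664}{9} \approx -73.778$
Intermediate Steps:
$a{\left(N \right)} = \frac{4 N}{3 \left(-3 + N\right)}$ ($a{\left(N \right)} = \frac{N \frac{1}{3} + N}{-3 + N} = \frac{\frac{N}{3} + N}{-3 + N} = \frac{\frac{4}{3} N}{-3 + N} = \frac{4 N}{3 \left(-3 + N\right)}$)
$- 83 a{\left(-6 \right)} = - 83 \cdot \frac{4}{3} \left(-6\right) \frac{1}{-3 - 6} = - 83 \cdot \frac{4}{3} \left(-6\right) \frac{1}{-9} = - 83 \cdot \frac{4}{3} \left(-6\right) \left(- \frac{1}{9}\right) = \left(-83\right) \frac{8}{9} = - \frac{664}{9}$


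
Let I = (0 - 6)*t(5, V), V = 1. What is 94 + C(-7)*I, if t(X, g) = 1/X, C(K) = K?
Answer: 512/5 ≈ 102.40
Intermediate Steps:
I = -6/5 (I = (0 - 6)/5 = -6*⅕ = -6/5 ≈ -1.2000)
94 + C(-7)*I = 94 - 7*(-6/5) = 94 + 42/5 = 512/5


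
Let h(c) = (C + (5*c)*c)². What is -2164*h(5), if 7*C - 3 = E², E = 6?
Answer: -1807796944/49 ≈ -3.6894e+7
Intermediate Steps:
C = 39/7 (C = 3/7 + (⅐)*6² = 3/7 + (⅐)*36 = 3/7 + 36/7 = 39/7 ≈ 5.5714)
h(c) = (39/7 + 5*c²)² (h(c) = (39/7 + (5*c)*c)² = (39/7 + 5*c²)²)
-2164*h(5) = -2164*(39 + 35*5²)²/49 = -2164*(39 + 35*25)²/49 = -2164*(39 + 875)²/49 = -2164*914²/49 = -2164*835396/49 = -1807796944/49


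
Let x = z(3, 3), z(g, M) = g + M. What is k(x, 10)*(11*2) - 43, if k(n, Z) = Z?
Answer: 177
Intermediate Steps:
z(g, M) = M + g
x = 6 (x = 3 + 3 = 6)
k(x, 10)*(11*2) - 43 = 10*(11*2) - 43 = 10*22 - 43 = 220 - 43 = 177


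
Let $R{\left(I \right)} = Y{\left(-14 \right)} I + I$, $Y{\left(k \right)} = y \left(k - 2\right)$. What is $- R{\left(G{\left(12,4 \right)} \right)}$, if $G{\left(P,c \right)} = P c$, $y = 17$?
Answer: $13008$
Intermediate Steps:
$Y{\left(k \right)} = -34 + 17 k$ ($Y{\left(k \right)} = 17 \left(k - 2\right) = 17 \left(-2 + k\right) = -34 + 17 k$)
$R{\left(I \right)} = - 271 I$ ($R{\left(I \right)} = \left(-34 + 17 \left(-14\right)\right) I + I = \left(-34 - 238\right) I + I = - 272 I + I = - 271 I$)
$- R{\left(G{\left(12,4 \right)} \right)} = - \left(-271\right) 12 \cdot 4 = - \left(-271\right) 48 = \left(-1\right) \left(-13008\right) = 13008$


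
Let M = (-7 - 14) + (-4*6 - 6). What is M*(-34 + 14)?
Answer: 1020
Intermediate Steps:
M = -51 (M = -21 + (-24 - 6) = -21 - 30 = -51)
M*(-34 + 14) = -51*(-34 + 14) = -51*(-20) = 1020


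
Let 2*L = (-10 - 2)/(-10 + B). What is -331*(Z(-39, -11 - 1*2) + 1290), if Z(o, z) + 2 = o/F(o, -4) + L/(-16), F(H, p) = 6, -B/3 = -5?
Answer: -16968053/40 ≈ -4.2420e+5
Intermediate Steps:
B = 15 (B = -3*(-5) = 15)
L = -6/5 (L = ((-10 - 2)/(-10 + 15))/2 = (-12/5)/2 = (-12*⅕)/2 = (½)*(-12/5) = -6/5 ≈ -1.2000)
Z(o, z) = -77/40 + o/6 (Z(o, z) = -2 + (o/6 - 6/5/(-16)) = -2 + (o*(⅙) - 6/5*(-1/16)) = -2 + (o/6 + 3/40) = -2 + (3/40 + o/6) = -77/40 + o/6)
-331*(Z(-39, -11 - 1*2) + 1290) = -331*((-77/40 + (⅙)*(-39)) + 1290) = -331*((-77/40 - 13/2) + 1290) = -331*(-337/40 + 1290) = -331*51263/40 = -16968053/40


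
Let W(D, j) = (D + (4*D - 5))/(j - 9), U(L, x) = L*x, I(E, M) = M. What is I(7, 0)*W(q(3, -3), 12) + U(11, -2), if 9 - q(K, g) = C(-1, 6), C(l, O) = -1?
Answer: -22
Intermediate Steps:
q(K, g) = 10 (q(K, g) = 9 - 1*(-1) = 9 + 1 = 10)
W(D, j) = (-5 + 5*D)/(-9 + j) (W(D, j) = (D + (-5 + 4*D))/(-9 + j) = (-5 + 5*D)/(-9 + j))
I(7, 0)*W(q(3, -3), 12) + U(11, -2) = 0*(5*(-1 + 10)/(-9 + 12)) + 11*(-2) = 0*(5*9/3) - 22 = 0*(5*(⅓)*9) - 22 = 0*15 - 22 = 0 - 22 = -22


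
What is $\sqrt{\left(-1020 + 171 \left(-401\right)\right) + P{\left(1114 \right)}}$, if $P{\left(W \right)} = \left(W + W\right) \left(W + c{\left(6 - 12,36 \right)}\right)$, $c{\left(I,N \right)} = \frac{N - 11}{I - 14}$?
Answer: $4 \sqrt{150601} \approx 1552.3$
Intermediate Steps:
$c{\left(I,N \right)} = \frac{-11 + N}{-14 + I}$
$P{\left(W \right)} = 2 W \left(- \frac{5}{4} + W\right)$ ($P{\left(W \right)} = \left(W + W\right) \left(W + \frac{-11 + 36}{-14 + \left(6 - 12\right)}\right) = 2 W \left(W + \frac{1}{-14 - 6} \cdot 25\right) = 2 W \left(W + \frac{1}{-20} \cdot 25\right) = 2 W \left(W - \frac{5}{4}\right) = 2 W \left(- \frac{5}{4} + W\right)$)
$\sqrt{\left(-1020 + 171 \left(-401\right)\right) + P{\left(1114 \right)}} = \sqrt{\left(-1020 + 171 \left(-401\right)\right) + \frac{1}{2} \cdot 1114 \left(-5 + 4 \cdot 1114\right)} = \sqrt{\left(-1020 - 68571\right) + \frac{1}{2} \cdot 1114 \left(-5 + 4456\right)} = \sqrt{-69591 + \frac{1}{2} \cdot 1114 \cdot 4451} = \sqrt{-69591 + 2479207} = \sqrt{2409616} = 4 \sqrt{150601}$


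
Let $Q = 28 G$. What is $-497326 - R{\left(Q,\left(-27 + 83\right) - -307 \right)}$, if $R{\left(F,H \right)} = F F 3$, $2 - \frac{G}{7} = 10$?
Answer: $-7873198$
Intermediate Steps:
$G = -56$ ($G = 14 - 70 = -56$)
$Q = -1568$ ($Q = 28 \left(-56\right) = -1568$)
$R{\left(F,H \right)} = 3 F^{2}$ ($R{\left(F,H \right)} = F^{2} \cdot 3 = 3 F^{2}$)
$-497326 - R{\left(Q,\left(-27 + 83\right) - -307 \right)} = -497326 - 3 \left(-1568\right)^{2} = -497326 - 3 \cdot 2458624 = -497326 - 7375872 = -7873198$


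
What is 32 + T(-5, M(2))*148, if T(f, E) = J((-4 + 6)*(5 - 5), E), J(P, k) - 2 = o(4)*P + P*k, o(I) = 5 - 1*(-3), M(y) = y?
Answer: 328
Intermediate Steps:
o(I) = 8 (o(I) = 5 + 3 = 8)
J(P, k) = 2 + 8*P + P*k (J(P, k) = 2 + (8*P + P*k) = 2 + 8*P + P*k)
T(f, E) = 2 (T(f, E) = 2 + 8*((-4 + 6)*(5 - 5)) + ((-4 + 6)*(5 - 5))*E = 2 + 8*(2*0) + (2*0)*E = 2 + 8*0 + 0*E = 2 + 0 + 0 = 2)
32 + T(-5, M(2))*148 = 32 + 2*148 = 32 + 296 = 328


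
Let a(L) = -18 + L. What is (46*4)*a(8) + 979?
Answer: -861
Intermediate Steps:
(46*4)*a(8) + 979 = (46*4)*(-18 + 8) + 979 = 184*(-10) + 979 = -1840 + 979 = -861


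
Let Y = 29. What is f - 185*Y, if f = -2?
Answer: -5367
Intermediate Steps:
f - 185*Y = -2 - 185*29 = -2 - 5365 = -5367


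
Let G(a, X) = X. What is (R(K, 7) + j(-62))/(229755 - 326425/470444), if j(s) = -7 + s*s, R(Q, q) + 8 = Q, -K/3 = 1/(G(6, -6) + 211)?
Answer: 369271254248/22157739632975 ≈ 0.016666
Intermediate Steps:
K = -3/205 (K = -3/(-6 + 211) = -3/205 ≈ -0.014634)
R(Q, q) = -8 + Q
j(s) = -7 + s²
(R(K, 7) + j(-62))/(229755 - 326425/470444) = ((-8 - 3/205) + (-7 + (-62)²))/(229755 - 326425/470444) = (-1643/205 + (-7 + 3844))/(229755 - 326425*1/470444) = (-1643/205 + 3837)/(229755 - 326425/470444) = 784942/(205*(108086534795/470444)) = (784942/205)*(470444/108086534795) = 369271254248/22157739632975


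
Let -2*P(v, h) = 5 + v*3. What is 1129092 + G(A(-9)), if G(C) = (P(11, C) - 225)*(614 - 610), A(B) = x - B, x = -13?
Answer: 1128116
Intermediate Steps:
P(v, h) = -5/2 - 3*v/2 (P(v, h) = -(5 + v*3)/2 = -(5 + 3*v)/2 = -5/2 - 3*v/2)
A(B) = -13 - B
G(C) = -976 (G(C) = ((-5/2 - 3/2*11) - 225)*(614 - 610) = ((-5/2 - 33/2) - 225)*4 = (-19 - 225)*4 = -244*4 = -976)
1129092 + G(A(-9)) = 1129092 - 976 = 1128116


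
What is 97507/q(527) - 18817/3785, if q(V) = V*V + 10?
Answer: -4857150768/1051242115 ≈ -4.6204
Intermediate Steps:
q(V) = 10 + V² (q(V) = V² + 10 = 10 + V²)
97507/q(527) - 18817/3785 = 97507/(10 + 527²) - 18817/3785 = 97507/(10 + 277729) - 18817*1/3785 = 97507/277739 - 18817/3785 = -4857150768/1051242115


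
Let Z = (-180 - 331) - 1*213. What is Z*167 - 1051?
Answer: -121959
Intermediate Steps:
Z = -724 (Z = -511 - 213 = -724)
Z*167 - 1051 = -724*167 - 1051 = -120908 - 1051 = -121959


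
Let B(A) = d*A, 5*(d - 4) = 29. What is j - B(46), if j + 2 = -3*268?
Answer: -6284/5 ≈ -1256.8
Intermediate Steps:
d = 49/5 (d = 4 + (1/5)*29 = 4 + 29/5 = 49/5 ≈ 9.8000)
B(A) = 49*A/5
j = -806 (j = -2 - 3*268 = -2 - 804 = -806)
j - B(46) = -806 - 49*46/5 = -806 - 1*2254/5 = -806 - 2254/5 = -6284/5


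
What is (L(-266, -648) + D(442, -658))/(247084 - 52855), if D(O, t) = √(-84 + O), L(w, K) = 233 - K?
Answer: 881/194229 + √358/194229 ≈ 0.0046333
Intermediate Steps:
(L(-266, -648) + D(442, -658))/(247084 - 52855) = ((233 - 1*(-648)) + √(-84 + 442))/(247084 - 52855) = ((233 + 648) + √358)/194229 = (881 + √358)*(1/194229) = 881/194229 + √358/194229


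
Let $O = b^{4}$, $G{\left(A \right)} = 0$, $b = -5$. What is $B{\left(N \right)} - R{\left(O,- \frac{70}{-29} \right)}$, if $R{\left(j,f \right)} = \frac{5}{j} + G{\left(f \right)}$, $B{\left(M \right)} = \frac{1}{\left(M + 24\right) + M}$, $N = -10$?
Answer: $\frac{121}{500} \approx 0.242$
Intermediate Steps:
$B{\left(M \right)} = \frac{1}{24 + 2 M}$ ($B{\left(M \right)} = \frac{1}{\left(24 + M\right) + M} = \frac{1}{24 + 2 M}$)
$O = 625$ ($O = \left(-5\right)^{4} = 625$)
$R{\left(j,f \right)} = \frac{5}{j}$ ($R{\left(j,f \right)} = \frac{5}{j} + 0 = \frac{5}{j}$)
$B{\left(N \right)} - R{\left(O,- \frac{70}{-29} \right)} = \frac{1}{2 \left(12 - 10\right)} - \frac{5}{625} = \frac{1}{2 \cdot 2} - 5 \cdot \frac{1}{625} = \frac{1}{2} \cdot \frac{1}{2} - \frac{1}{125} = \frac{1}{4} - \frac{1}{125} = \frac{121}{500}$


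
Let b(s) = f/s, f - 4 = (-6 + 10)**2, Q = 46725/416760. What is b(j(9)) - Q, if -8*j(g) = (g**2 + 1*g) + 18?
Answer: -1195465/750168 ≈ -1.5936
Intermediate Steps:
Q = 3115/27784 (Q = 46725*(1/416760) = 3115/27784 ≈ 0.11211)
j(g) = -9/4 - g/8 - g**2/8 (j(g) = -((g**2 + 1*g) + 18)/8 = -((g**2 + g) + 18)/8 = -((g + g**2) + 18)/8 = -(18 + g + g**2)/8 = -9/4 - g/8 - g**2/8)
f = 20 (f = 4 + (-6 + 10)**2 = 4 + 4**2 = 4 + 16 = 20)
b(s) = 20/s
b(j(9)) - Q = 20/(-9/4 - 1/8*9 - 1/8*9**2) - 1*3115/27784 = 20/(-9/4 - 9/8 - 1/8*81) - 3115/27784 = 20/(-9/4 - 9/8 - 81/8) - 3115/27784 = 20/(-27/2) - 3115/27784 = 20*(-2/27) - 3115/27784 = -40/27 - 3115/27784 = -1195465/750168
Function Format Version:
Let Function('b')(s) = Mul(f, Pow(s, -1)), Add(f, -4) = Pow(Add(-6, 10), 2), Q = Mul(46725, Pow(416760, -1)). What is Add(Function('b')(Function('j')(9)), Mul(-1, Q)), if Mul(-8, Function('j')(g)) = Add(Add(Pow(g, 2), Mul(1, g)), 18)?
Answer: Rational(-1195465, 750168) ≈ -1.5936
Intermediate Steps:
Q = Rational(3115, 27784) (Q = Mul(46725, Rational(1, 416760)) = Rational(3115, 27784) ≈ 0.11211)
Function('j')(g) = Add(Rational(-9, 4), Mul(Rational(-1, 8), g), Mul(Rational(-1, 8), Pow(g, 2))) (Function('j')(g) = Mul(Rational(-1, 8), Add(Add(Pow(g, 2), Mul(1, g)), 18)) = Mul(Rational(-1, 8), Add(Add(Pow(g, 2), g), 18)) = Mul(Rational(-1, 8), Add(Add(g, Pow(g, 2)), 18)) = Mul(Rational(-1, 8), Add(18, g, Pow(g, 2))) = Add(Rational(-9, 4), Mul(Rational(-1, 8), g), Mul(Rational(-1, 8), Pow(g, 2))))
f = 20 (f = Add(4, Pow(Add(-6, 10), 2)) = Add(4, Pow(4, 2)) = Add(4, 16) = 20)
Function('b')(s) = Mul(20, Pow(s, -1))
Add(Function('b')(Function('j')(9)), Mul(-1, Q)) = Add(Mul(20, Pow(Add(Rational(-9, 4), Mul(Rational(-1, 8), 9), Mul(Rational(-1, 8), Pow(9, 2))), -1)), Mul(-1, Rational(3115, 27784))) = Add(Mul(20, Pow(Add(Rational(-9, 4), Rational(-9, 8), Mul(Rational(-1, 8), 81)), -1)), Rational(-3115, 27784)) = Add(Mul(20, Pow(Add(Rational(-9, 4), Rational(-9, 8), Rational(-81, 8)), -1)), Rational(-3115, 27784)) = Add(Mul(20, Pow(Rational(-27, 2), -1)), Rational(-3115, 27784)) = Add(Mul(20, Rational(-2, 27)), Rational(-3115, 27784)) = Add(Rational(-40, 27), Rational(-3115, 27784)) = Rational(-1195465, 750168)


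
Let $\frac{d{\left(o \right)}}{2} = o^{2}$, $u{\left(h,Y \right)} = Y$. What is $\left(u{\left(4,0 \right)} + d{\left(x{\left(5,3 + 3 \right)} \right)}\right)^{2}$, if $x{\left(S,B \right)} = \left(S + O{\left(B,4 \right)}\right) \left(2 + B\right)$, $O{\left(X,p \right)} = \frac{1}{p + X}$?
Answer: $\frac{6927565824}{625} \approx 1.1084 \cdot 10^{7}$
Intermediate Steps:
$O{\left(X,p \right)} = \frac{1}{X + p}$
$x{\left(S,B \right)} = \left(2 + B\right) \left(S + \frac{1}{4 + B}\right)$ ($x{\left(S,B \right)} = \left(S + \frac{1}{B + 4}\right) \left(2 + B\right) = \left(S + \frac{1}{4 + B}\right) \left(2 + B\right) = \left(2 + B\right) \left(S + \frac{1}{4 + B}\right)$)
$d{\left(o \right)} = 2 o^{2}$
$\left(u{\left(4,0 \right)} + d{\left(x{\left(5,3 + 3 \right)} \right)}\right)^{2} = \left(0 + 2 \left(\frac{2 + \left(3 + 3\right) + 5 \left(2 + \left(3 + 3\right)\right) \left(4 + \left(3 + 3\right)\right)}{4 + \left(3 + 3\right)}\right)^{2}\right)^{2} = \left(0 + 2 \left(\frac{2 + 6 + 5 \left(2 + 6\right) \left(4 + 6\right)}{4 + 6}\right)^{2}\right)^{2} = \left(0 + 2 \left(\frac{2 + 6 + 5 \cdot 8 \cdot 10}{10}\right)^{2}\right)^{2} = \left(0 + 2 \left(\frac{2 + 6 + 400}{10}\right)^{2}\right)^{2} = \left(0 + 2 \left(\frac{1}{10} \cdot 408\right)^{2}\right)^{2} = \left(0 + 2 \left(\frac{204}{5}\right)^{2}\right)^{2} = \left(0 + 2 \cdot \frac{41616}{25}\right)^{2} = \left(0 + \frac{83232}{25}\right)^{2} = \left(\frac{83232}{25}\right)^{2} = \frac{6927565824}{625}$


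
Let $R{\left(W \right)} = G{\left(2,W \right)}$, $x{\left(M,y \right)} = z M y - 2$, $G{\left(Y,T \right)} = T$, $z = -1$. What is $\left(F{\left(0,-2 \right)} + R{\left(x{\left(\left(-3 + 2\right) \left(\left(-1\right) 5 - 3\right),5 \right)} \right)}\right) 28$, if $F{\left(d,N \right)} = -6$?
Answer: $-1344$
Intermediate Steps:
$x{\left(M,y \right)} = -2 - M y$ ($x{\left(M,y \right)} = - M y - 2 = -2 - M y$)
$R{\left(W \right)} = W$
$\left(F{\left(0,-2 \right)} + R{\left(x{\left(\left(-3 + 2\right) \left(\left(-1\right) 5 - 3\right),5 \right)} \right)}\right) 28 = \left(-6 - \left(2 + \left(-3 + 2\right) \left(\left(-1\right) 5 - 3\right) 5\right)\right) 28 = \left(-6 - \left(2 + - (-5 - 3) 5\right)\right) 28 = \left(-6 - \left(2 + \left(-1\right) \left(-8\right) 5\right)\right) 28 = \left(-6 - \left(2 + 8 \cdot 5\right)\right) 28 = \left(-6 - 42\right) 28 = \left(-48\right) 28 = -1344$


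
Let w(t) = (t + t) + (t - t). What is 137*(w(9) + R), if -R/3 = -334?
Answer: 139740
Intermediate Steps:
w(t) = 2*t (w(t) = 2*t + 0 = 2*t)
R = 1002 (R = -3*(-334) = 1002)
137*(w(9) + R) = 137*(2*9 + 1002) = 137*(18 + 1002) = 137*1020 = 139740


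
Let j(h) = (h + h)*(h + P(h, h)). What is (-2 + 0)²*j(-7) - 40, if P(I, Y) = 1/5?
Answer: 1704/5 ≈ 340.80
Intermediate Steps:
P(I, Y) = ⅕
j(h) = 2*h*(⅕ + h) (j(h) = (h + h)*(h + ⅕) = (2*h)*(⅕ + h) = 2*h*(⅕ + h))
(-2 + 0)²*j(-7) - 40 = (-2 + 0)²*((⅖)*(-7)*(1 + 5*(-7))) - 40 = (-2)²*((⅖)*(-7)*(1 - 35)) - 40 = 4*((⅖)*(-7)*(-34)) - 40 = 4*(476/5) - 40 = 1904/5 - 40 = 1704/5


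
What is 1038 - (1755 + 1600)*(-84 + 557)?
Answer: -1585877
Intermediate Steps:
1038 - (1755 + 1600)*(-84 + 557) = 1038 - 3355*473 = 1038 - 1*1586915 = 1038 - 1586915 = -1585877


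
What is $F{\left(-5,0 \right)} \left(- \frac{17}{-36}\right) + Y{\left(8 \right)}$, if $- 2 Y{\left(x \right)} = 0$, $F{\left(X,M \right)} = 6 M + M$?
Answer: $0$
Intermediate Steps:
$F{\left(X,M \right)} = 7 M$
$Y{\left(x \right)} = 0$ ($Y{\left(x \right)} = \left(- \frac{1}{2}\right) 0 = 0$)
$F{\left(-5,0 \right)} \left(- \frac{17}{-36}\right) + Y{\left(8 \right)} = 7 \cdot 0 \left(- \frac{17}{-36}\right) + 0 = 0 \left(\left(-17\right) \left(- \frac{1}{36}\right)\right) + 0 = 0 \cdot \frac{17}{36} + 0 = 0 + 0 = 0$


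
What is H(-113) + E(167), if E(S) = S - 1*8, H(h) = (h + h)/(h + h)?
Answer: 160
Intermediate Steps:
H(h) = 1 (H(h) = (2*h)/((2*h)) = (2*h)*(1/(2*h)) = 1)
E(S) = -8 + S (E(S) = S - 8 = -8 + S)
H(-113) + E(167) = 1 + (-8 + 167) = 1 + 159 = 160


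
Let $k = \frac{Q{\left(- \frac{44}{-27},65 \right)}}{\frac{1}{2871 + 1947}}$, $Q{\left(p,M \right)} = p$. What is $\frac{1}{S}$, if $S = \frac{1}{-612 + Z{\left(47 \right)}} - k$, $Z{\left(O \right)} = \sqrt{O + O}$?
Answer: $- \frac{238141262772}{1869779743941905} + \frac{81 \sqrt{94}}{1869779743941905} \approx -0.00012736$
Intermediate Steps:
$Z{\left(O \right)} = \sqrt{2} \sqrt{O}$ ($Z{\left(O \right)} = \sqrt{2 O} = \sqrt{2} \sqrt{O}$)
$k = \frac{70664}{9}$ ($k = \frac{\left(-44\right) \frac{1}{-27}}{\frac{1}{2871 + 1947}} = \frac{\left(-44\right) \left(- \frac{1}{27}\right)}{\frac{1}{4818}} = \frac{44 \frac{1}{\frac{1}{4818}}}{27} = \frac{44}{27} \cdot 4818 = \frac{70664}{9} \approx 7851.6$)
$S = - \frac{70664}{9} + \frac{1}{-612 + \sqrt{94}}$ ($S = \frac{1}{-612 + \sqrt{2} \sqrt{47}} - \frac{70664}{9} = \frac{1}{-612 + \sqrt{94}} - \frac{70664}{9} = - \frac{70664}{9} + \frac{1}{-612 + \sqrt{94}} \approx -7851.6$)
$\frac{1}{S} = \frac{1}{- \frac{13230070154}{1685025} - \frac{\sqrt{94}}{374450}}$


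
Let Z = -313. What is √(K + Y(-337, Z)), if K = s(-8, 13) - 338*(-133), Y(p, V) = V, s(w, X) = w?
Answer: √44633 ≈ 211.27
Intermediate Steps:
K = 44946 (K = -8 - 338*(-133) = -8 + 44954 = 44946)
√(K + Y(-337, Z)) = √(44946 - 313) = √44633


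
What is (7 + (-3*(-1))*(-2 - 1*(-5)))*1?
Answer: 16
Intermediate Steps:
(7 + (-3*(-1))*(-2 - 1*(-5)))*1 = (7 + 3*(-2 + 5))*1 = (7 + 3*3)*1 = (7 + 9)*1 = 16*1 = 16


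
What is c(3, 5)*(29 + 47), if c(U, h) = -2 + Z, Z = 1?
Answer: -76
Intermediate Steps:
c(U, h) = -1 (c(U, h) = -2 + 1 = -1)
c(3, 5)*(29 + 47) = -(29 + 47) = -1*76 = -76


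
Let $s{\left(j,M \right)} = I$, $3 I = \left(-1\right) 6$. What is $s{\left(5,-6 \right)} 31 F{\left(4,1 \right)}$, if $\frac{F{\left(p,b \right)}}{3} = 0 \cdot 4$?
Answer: $0$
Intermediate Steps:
$F{\left(p,b \right)} = 0$ ($F{\left(p,b \right)} = 3 \cdot 0 \cdot 4 = 3 \cdot 0 = 0$)
$I = -2$ ($I = \frac{\left(-1\right) 6}{3} = \frac{1}{3} \left(-6\right) = -2$)
$s{\left(j,M \right)} = -2$
$s{\left(5,-6 \right)} 31 F{\left(4,1 \right)} = \left(-2\right) 31 \cdot 0 = \left(-62\right) 0 = 0$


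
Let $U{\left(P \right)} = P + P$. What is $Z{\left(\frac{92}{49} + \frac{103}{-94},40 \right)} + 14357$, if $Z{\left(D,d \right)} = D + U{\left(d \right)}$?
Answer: $\frac{66500423}{4606} \approx 14438.0$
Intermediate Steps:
$U{\left(P \right)} = 2 P$
$Z{\left(D,d \right)} = D + 2 d$
$Z{\left(\frac{92}{49} + \frac{103}{-94},40 \right)} + 14357 = \left(\left(\frac{92}{49} + \frac{103}{-94}\right) + 2 \cdot 40\right) + 14357 = \left(\left(92 \cdot \frac{1}{49} + 103 \left(- \frac{1}{94}\right)\right) + 80\right) + 14357 = \left(\left(\frac{92}{49} - \frac{103}{94}\right) + 80\right) + 14357 = \left(\frac{3601}{4606} + 80\right) + 14357 = \frac{372081}{4606} + 14357 = \frac{66500423}{4606}$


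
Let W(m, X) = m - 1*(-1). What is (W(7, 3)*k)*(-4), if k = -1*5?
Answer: 160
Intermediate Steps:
W(m, X) = 1 + m (W(m, X) = m + 1 = 1 + m)
k = -5
(W(7, 3)*k)*(-4) = ((1 + 7)*(-5))*(-4) = (8*(-5))*(-4) = -40*(-4) = 160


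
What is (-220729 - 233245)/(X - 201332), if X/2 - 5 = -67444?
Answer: 226987/168105 ≈ 1.3503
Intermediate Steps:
X = -134878 (X = 10 + 2*(-67444) = 10 - 134888 = -134878)
(-220729 - 233245)/(X - 201332) = (-220729 - 233245)/(-134878 - 201332) = -453974/(-336210) = -453974*(-1/336210) = 226987/168105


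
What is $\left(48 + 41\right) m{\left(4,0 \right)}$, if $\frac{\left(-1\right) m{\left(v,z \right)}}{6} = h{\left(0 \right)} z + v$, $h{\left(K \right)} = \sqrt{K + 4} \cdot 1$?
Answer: $-2136$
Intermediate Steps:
$h{\left(K \right)} = \sqrt{4 + K}$ ($h{\left(K \right)} = \sqrt{4 + K} 1 = \sqrt{4 + K}$)
$m{\left(v,z \right)} = - 12 z - 6 v$ ($m{\left(v,z \right)} = - 6 \left(\sqrt{4 + 0} z + v\right) = - 6 \left(\sqrt{4} z + v\right) = - 6 \left(2 z + v\right) = - 6 \left(v + 2 z\right) = - 12 z - 6 v$)
$\left(48 + 41\right) m{\left(4,0 \right)} = \left(48 + 41\right) \left(\left(-12\right) 0 - 24\right) = 89 \left(0 - 24\right) = 89 \left(-24\right) = -2136$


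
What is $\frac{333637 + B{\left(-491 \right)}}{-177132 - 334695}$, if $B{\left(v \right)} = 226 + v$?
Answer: $- \frac{111124}{170609} \approx -0.65134$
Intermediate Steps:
$\frac{333637 + B{\left(-491 \right)}}{-177132 - 334695} = \frac{333637 + \left(226 - 491\right)}{-177132 - 334695} = \frac{333637 - 265}{-177132 - 334695} = \frac{333372}{-511827} = 333372 \left(- \frac{1}{511827}\right) = - \frac{111124}{170609}$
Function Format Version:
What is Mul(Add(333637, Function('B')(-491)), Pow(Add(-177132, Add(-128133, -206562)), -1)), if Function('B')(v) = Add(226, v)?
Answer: Rational(-111124, 170609) ≈ -0.65134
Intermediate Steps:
Mul(Add(333637, Function('B')(-491)), Pow(Add(-177132, Add(-128133, -206562)), -1)) = Mul(Add(333637, Add(226, -491)), Pow(Add(-177132, Add(-128133, -206562)), -1)) = Mul(Add(333637, -265), Pow(Add(-177132, -334695), -1)) = Mul(333372, Pow(-511827, -1)) = Mul(333372, Rational(-1, 511827)) = Rational(-111124, 170609)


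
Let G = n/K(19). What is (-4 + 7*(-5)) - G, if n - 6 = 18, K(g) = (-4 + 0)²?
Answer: -81/2 ≈ -40.500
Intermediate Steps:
K(g) = 16 (K(g) = (-4)² = 16)
n = 24 (n = 6 + 18 = 24)
G = 3/2 (G = 24/16 = 24*(1/16) = 3/2 ≈ 1.5000)
(-4 + 7*(-5)) - G = (-4 + 7*(-5)) - 1*3/2 = (-4 - 35) - 3/2 = -39 - 3/2 = -81/2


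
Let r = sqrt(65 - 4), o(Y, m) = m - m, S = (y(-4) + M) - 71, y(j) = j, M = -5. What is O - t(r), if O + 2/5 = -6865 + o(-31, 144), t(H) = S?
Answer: -33927/5 ≈ -6785.4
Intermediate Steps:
S = -80 (S = (-4 - 5) - 71 = -9 - 71 = -80)
o(Y, m) = 0
r = sqrt(61) ≈ 7.8102
t(H) = -80
O = -34327/5 (O = -2/5 + (-6865 + 0) = -2/5 - 6865 = -34327/5 ≈ -6865.4)
O - t(r) = -34327/5 - 1*(-80) = -34327/5 + 80 = -33927/5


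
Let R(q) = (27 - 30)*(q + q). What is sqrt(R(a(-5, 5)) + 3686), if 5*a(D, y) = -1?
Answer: 2*sqrt(23045)/5 ≈ 60.722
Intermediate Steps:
a(D, y) = -1/5 (a(D, y) = (1/5)*(-1) = -1/5)
R(q) = -6*q
sqrt(R(a(-5, 5)) + 3686) = sqrt(-6*(-1/5) + 3686) = sqrt(6/5 + 3686) = sqrt(18436/5) = 2*sqrt(23045)/5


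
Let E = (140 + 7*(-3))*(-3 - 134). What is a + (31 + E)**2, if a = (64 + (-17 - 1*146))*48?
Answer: 264773232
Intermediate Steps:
a = -4752 (a = (64 + (-17 - 146))*48 = (64 - 163)*48 = -99*48 = -4752)
E = -16303 (E = (140 - 21)*(-137) = 119*(-137) = -16303)
a + (31 + E)**2 = -4752 + (31 - 16303)**2 = -4752 + (-16272)**2 = -4752 + 264777984 = 264773232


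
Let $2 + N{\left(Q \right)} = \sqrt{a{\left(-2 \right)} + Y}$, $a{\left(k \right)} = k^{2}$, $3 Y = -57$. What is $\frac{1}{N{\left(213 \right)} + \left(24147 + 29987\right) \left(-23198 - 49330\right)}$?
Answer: $- \frac{3926230754}{15415287933655408531} - \frac{i \sqrt{15}}{15415287933655408531} \approx -2.547 \cdot 10^{-10} - 2.5124 \cdot 10^{-19} i$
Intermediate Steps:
$Y = -19$ ($Y = \frac{1}{3} \left(-57\right) = -19$)
$N{\left(Q \right)} = -2 + i \sqrt{15}$ ($N{\left(Q \right)} = -2 + \sqrt{\left(-2\right)^{2} - 19} = -2 + \sqrt{4 - 19} = -2 + \sqrt{-15} = -2 + i \sqrt{15}$)
$\frac{1}{N{\left(213 \right)} + \left(24147 + 29987\right) \left(-23198 - 49330\right)} = \frac{1}{\left(-2 + i \sqrt{15}\right) + \left(24147 + 29987\right) \left(-23198 - 49330\right)} = \frac{1}{\left(-2 + i \sqrt{15}\right) + 54134 \left(-72528\right)} = \frac{1}{\left(-2 + i \sqrt{15}\right) - 3926230752} = \frac{1}{-3926230754 + i \sqrt{15}}$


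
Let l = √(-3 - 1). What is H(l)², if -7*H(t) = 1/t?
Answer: -1/196 ≈ -0.0051020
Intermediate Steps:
l = 2*I (l = √(-4) = 2*I ≈ 2.0*I)
H(t) = -1/(7*t)
H(l)² = (-(-I/2)/7)² = (-(-1)*I/14)² = (I/14)² = -1/196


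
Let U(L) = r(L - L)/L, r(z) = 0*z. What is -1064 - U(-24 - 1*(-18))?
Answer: -1064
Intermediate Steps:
r(z) = 0
U(L) = 0 (U(L) = 0/L = 0)
-1064 - U(-24 - 1*(-18)) = -1064 - 1*0 = -1064 + 0 = -1064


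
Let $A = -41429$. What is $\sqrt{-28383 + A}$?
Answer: $2 i \sqrt{17453} \approx 264.22 i$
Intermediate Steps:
$\sqrt{-28383 + A} = \sqrt{-28383 - 41429} = \sqrt{-69812} = 2 i \sqrt{17453}$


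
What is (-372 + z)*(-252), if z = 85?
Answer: 72324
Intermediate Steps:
(-372 + z)*(-252) = (-372 + 85)*(-252) = -287*(-252) = 72324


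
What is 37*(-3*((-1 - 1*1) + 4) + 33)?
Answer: 999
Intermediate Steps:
37*(-3*((-1 - 1*1) + 4) + 33) = 37*(-3*((-1 - 1) + 4) + 33) = 37*(-3*(-2 + 4) + 33) = 37*(-3*2 + 33) = 37*(-6 + 33) = 37*27 = 999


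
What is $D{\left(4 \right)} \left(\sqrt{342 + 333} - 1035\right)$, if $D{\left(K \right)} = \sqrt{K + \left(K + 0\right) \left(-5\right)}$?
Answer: $60 i \left(-69 + \sqrt{3}\right) \approx - 4036.1 i$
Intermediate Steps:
$D{\left(K \right)} = 2 \sqrt{- K}$ ($D{\left(K \right)} = \sqrt{K + K \left(-5\right)} = \sqrt{K - 5 K} = \sqrt{- 4 K} = 2 \sqrt{- K}$)
$D{\left(4 \right)} \left(\sqrt{342 + 333} - 1035\right) = 2 \sqrt{\left(-1\right) 4} \left(\sqrt{342 + 333} - 1035\right) = 2 \sqrt{-4} \left(\sqrt{675} - 1035\right) = 2 \cdot 2 i \left(15 \sqrt{3} - 1035\right) = 4 i \left(-1035 + 15 \sqrt{3}\right)$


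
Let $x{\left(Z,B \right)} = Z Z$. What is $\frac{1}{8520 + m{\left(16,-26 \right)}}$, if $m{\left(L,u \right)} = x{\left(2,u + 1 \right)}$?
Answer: $\frac{1}{8524} \approx 0.00011732$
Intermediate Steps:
$x{\left(Z,B \right)} = Z^{2}$
$m{\left(L,u \right)} = 4$ ($m{\left(L,u \right)} = 2^{2} = 4$)
$\frac{1}{8520 + m{\left(16,-26 \right)}} = \frac{1}{8520 + 4} = \frac{1}{8524}$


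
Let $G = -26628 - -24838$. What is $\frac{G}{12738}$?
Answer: $- \frac{895}{6369} \approx -0.14052$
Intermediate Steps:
$G = -1790$ ($G = -26628 + 24838 = -1790$)
$\frac{G}{12738} = - \frac{1790}{12738} = \left(-1790\right) \frac{1}{12738} = - \frac{895}{6369}$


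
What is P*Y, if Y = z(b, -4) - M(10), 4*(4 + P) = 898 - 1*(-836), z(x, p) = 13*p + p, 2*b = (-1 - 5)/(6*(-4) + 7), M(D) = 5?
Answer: -52399/2 ≈ -26200.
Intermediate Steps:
b = 3/17 (b = ((-1 - 5)/(6*(-4) + 7))/2 = (-6/(-24 + 7))/2 = (-6/(-17))/2 = (-6*(-1/17))/2 = (1/2)*(6/17) = 3/17 ≈ 0.17647)
z(x, p) = 14*p
P = 859/2 (P = -4 + (898 - 1*(-836))/4 = -4 + (898 + 836)/4 = -4 + (1/4)*1734 = -4 + 867/2 = 859/2 ≈ 429.50)
Y = -61 (Y = 14*(-4) - 1*5 = -56 - 5 = -61)
P*Y = (859/2)*(-61) = -52399/2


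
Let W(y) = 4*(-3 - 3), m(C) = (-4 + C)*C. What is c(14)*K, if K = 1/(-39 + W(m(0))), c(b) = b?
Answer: -2/9 ≈ -0.22222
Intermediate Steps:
m(C) = C*(-4 + C)
W(y) = -24 (W(y) = 4*(-6) = -24)
K = -1/63 (K = 1/(-39 - 24) = 1/(-63) = -1/63 ≈ -0.015873)
c(14)*K = 14*(-1/63) = -2/9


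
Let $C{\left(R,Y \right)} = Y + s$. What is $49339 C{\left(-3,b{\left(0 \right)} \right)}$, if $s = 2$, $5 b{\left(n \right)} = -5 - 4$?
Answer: $\frac{49339}{5} \approx 9867.8$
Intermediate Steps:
$b{\left(n \right)} = - \frac{9}{5}$ ($b{\left(n \right)} = \frac{-5 - 4}{5} = \frac{1}{5} \left(-9\right) = - \frac{9}{5}$)
$C{\left(R,Y \right)} = 2 + Y$ ($C{\left(R,Y \right)} = Y + 2 = 2 + Y$)
$49339 C{\left(-3,b{\left(0 \right)} \right)} = 49339 \left(2 - \frac{9}{5}\right) = 49339 \cdot \frac{1}{5} = \frac{49339}{5}$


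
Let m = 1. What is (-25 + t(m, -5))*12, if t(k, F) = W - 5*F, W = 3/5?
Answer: 36/5 ≈ 7.2000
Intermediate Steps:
W = ⅗ (W = 3*(⅕) = ⅗ ≈ 0.60000)
t(k, F) = ⅗ - 5*F
(-25 + t(m, -5))*12 = (-25 + (⅗ - 5*(-5)))*12 = (-25 + (⅗ + 25))*12 = (-25 + 128/5)*12 = (⅗)*12 = 36/5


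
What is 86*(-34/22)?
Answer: -1462/11 ≈ -132.91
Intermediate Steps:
86*(-34/22) = 86*(-34*1/22) = 86*(-17/11) = -1462/11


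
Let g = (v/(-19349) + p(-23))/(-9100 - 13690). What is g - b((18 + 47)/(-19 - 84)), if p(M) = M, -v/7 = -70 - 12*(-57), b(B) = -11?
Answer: 4851041539/440963710 ≈ 11.001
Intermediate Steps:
v = -4298 (v = -7*(-70 - 12*(-57)) = -7*(-70 + 684) = -7*614 = -4298)
g = 440729/440963710 (g = (-4298/(-19349) - 23)/(-9100 - 13690) = (-4298*(-1/19349) - 23)/(-22790) = (4298/19349 - 23)*(-1/22790) = -440729/19349*(-1/22790) = 440729/440963710 ≈ 0.00099947)
g - b((18 + 47)/(-19 - 84)) = 440729/440963710 - 1*(-11) = 440729/440963710 + 11 = 4851041539/440963710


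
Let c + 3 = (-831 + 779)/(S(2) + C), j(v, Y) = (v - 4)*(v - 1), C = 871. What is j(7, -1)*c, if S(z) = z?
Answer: -5342/97 ≈ -55.072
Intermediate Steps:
j(v, Y) = (-1 + v)*(-4 + v) (j(v, Y) = (-4 + v)*(-1 + v) = (-1 + v)*(-4 + v))
c = -2671/873 (c = -3 + (-831 + 779)/(2 + 871) = -3 - 52/873 = -2671/873 ≈ -3.0596)
j(7, -1)*c = (4 + 7**2 - 5*7)*(-2671/873) = (4 + 49 - 35)*(-2671/873) = 18*(-2671/873) = -5342/97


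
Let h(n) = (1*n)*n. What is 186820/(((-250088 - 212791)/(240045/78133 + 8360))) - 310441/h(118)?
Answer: -1710987943611887987/503577123205068 ≈ -3397.7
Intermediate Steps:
h(n) = n² (h(n) = n*n = n²)
186820/(((-250088 - 212791)/(240045/78133 + 8360))) - 310441/h(118) = 186820/(((-250088 - 212791)/(240045/78133 + 8360))) - 310441/(118²) = 186820/((-462879/(240045*(1/78133) + 8360))) - 310441/13924 = 186820/((-462879/(240045/78133 + 8360))) - 310441*1/13924 = 186820/((-462879/653431925/78133)) - 310441/13924 = 186820/((-462879*78133/653431925)) - 310441/13924 = 186820/(-36166124907/653431925) - 310441/13924 = 186820*(-653431925/36166124907) - 310441/13924 = -122074152228500/36166124907 - 310441/13924 = -1710987943611887987/503577123205068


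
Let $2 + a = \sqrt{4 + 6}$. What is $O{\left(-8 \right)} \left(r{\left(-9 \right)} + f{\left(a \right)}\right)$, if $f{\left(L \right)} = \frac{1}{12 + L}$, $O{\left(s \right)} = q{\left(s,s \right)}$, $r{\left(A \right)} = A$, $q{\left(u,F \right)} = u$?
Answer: $\frac{640}{9} + \frac{4 \sqrt{10}}{45} \approx 71.392$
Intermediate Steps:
$O{\left(s \right)} = s$
$a = -2 + \sqrt{10}$ ($a = -2 + \sqrt{4 + 6} = -2 + \sqrt{10} \approx 1.1623$)
$O{\left(-8 \right)} \left(r{\left(-9 \right)} + f{\left(a \right)}\right) = - 8 \left(-9 + \frac{1}{12 - \left(2 - \sqrt{10}\right)}\right) = - 8 \left(-9 + \frac{1}{10 + \sqrt{10}}\right) = 72 - \frac{8}{10 + \sqrt{10}}$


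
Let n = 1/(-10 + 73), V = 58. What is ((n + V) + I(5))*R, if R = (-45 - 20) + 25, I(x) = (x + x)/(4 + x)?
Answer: -149000/63 ≈ -2365.1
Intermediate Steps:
I(x) = 2*x/(4 + x) (I(x) = (2*x)/(4 + x) = 2*x/(4 + x))
R = -40 (R = -65 + 25 = -40)
n = 1/63 ≈ 0.015873
((n + V) + I(5))*R = ((1/63 + 58) + 2*5/(4 + 5))*(-40) = (3655/63 + 2*5/9)*(-40) = (3655/63 + 2*5*(⅑))*(-40) = (3655/63 + 10/9)*(-40) = (3725/63)*(-40) = -149000/63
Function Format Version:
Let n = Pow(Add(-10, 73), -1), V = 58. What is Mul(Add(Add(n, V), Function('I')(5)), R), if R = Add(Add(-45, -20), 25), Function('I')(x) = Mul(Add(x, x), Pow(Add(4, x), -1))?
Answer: Rational(-149000, 63) ≈ -2365.1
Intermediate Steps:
Function('I')(x) = Mul(2, x, Pow(Add(4, x), -1)) (Function('I')(x) = Mul(Mul(2, x), Pow(Add(4, x), -1)) = Mul(2, x, Pow(Add(4, x), -1)))
R = -40 (R = Add(-65, 25) = -40)
n = Rational(1, 63) (n = Pow(63, -1) = Rational(1, 63) ≈ 0.015873)
Mul(Add(Add(n, V), Function('I')(5)), R) = Mul(Add(Add(Rational(1, 63), 58), Mul(2, 5, Pow(Add(4, 5), -1))), -40) = Mul(Add(Rational(3655, 63), Mul(2, 5, Pow(9, -1))), -40) = Mul(Add(Rational(3655, 63), Mul(2, 5, Rational(1, 9))), -40) = Mul(Add(Rational(3655, 63), Rational(10, 9)), -40) = Mul(Rational(3725, 63), -40) = Rational(-149000, 63)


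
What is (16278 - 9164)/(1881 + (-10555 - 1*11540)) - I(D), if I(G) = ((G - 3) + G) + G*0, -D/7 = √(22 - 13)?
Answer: 451258/10107 ≈ 44.648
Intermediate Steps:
D = -21 (D = -7*√(22 - 13) = -7*√9 = -7*3 = -21)
I(G) = -3 + 2*G (I(G) = ((-3 + G) + G) + 0 = (-3 + 2*G) + 0 = -3 + 2*G)
(16278 - 9164)/(1881 + (-10555 - 1*11540)) - I(D) = (16278 - 9164)/(1881 + (-10555 - 1*11540)) - (-3 + 2*(-21)) = 7114/(1881 + (-10555 - 11540)) - (-3 - 42) = 7114/(1881 - 22095) - 1*(-45) = 7114/(-20214) + 45 = 7114*(-1/20214) + 45 = -3557/10107 + 45 = 451258/10107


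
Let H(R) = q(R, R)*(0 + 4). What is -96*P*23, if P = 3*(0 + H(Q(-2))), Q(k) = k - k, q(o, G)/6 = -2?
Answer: 317952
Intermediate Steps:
q(o, G) = -12 (q(o, G) = 6*(-2) = -12)
Q(k) = 0
H(R) = -48 (H(R) = -12*(0 + 4) = -12*4 = -48)
P = -144 (P = 3*(0 - 48) = 3*(-48) = -144)
-96*P*23 = -96*(-144)*23 = 13824*23 = 317952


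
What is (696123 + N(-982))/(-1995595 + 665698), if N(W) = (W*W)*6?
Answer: -2160689/443299 ≈ -4.8741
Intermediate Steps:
N(W) = 6*W**2 (N(W) = W**2*6 = 6*W**2)
(696123 + N(-982))/(-1995595 + 665698) = (696123 + 6*(-982)**2)/(-1995595 + 665698) = (696123 + 6*964324)/(-1329897) = (696123 + 5785944)*(-1/1329897) = 6482067*(-1/1329897) = -2160689/443299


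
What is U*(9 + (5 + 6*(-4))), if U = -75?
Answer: 750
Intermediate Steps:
U*(9 + (5 + 6*(-4))) = -75*(9 + (5 + 6*(-4))) = -75*(9 + (5 - 24)) = -75*(9 - 19) = -75*(-10) = 750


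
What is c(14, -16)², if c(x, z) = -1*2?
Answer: 4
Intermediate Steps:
c(x, z) = -2
c(14, -16)² = (-2)² = 4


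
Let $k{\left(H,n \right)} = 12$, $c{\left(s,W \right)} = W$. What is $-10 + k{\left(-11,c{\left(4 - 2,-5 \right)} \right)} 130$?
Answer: $1550$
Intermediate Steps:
$-10 + k{\left(-11,c{\left(4 - 2,-5 \right)} \right)} 130 = -10 + 12 \cdot 130 = -10 + 1560 = 1550$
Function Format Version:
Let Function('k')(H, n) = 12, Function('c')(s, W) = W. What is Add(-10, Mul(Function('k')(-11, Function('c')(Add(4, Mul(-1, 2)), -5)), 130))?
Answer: 1550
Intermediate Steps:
Add(-10, Mul(Function('k')(-11, Function('c')(Add(4, Mul(-1, 2)), -5)), 130)) = Add(-10, Mul(12, 130)) = Add(-10, 1560) = 1550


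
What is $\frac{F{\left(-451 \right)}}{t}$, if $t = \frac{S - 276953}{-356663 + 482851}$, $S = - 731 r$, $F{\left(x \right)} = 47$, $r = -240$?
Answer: $- \frac{5930836}{101513} \approx -58.424$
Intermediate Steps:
$S = 175440$ ($S = \left(-731\right) \left(-240\right) = 175440$)
$t = - \frac{101513}{126188}$ ($t = \frac{175440 - 276953}{-356663 + 482851} = - \frac{101513}{126188} \approx -0.80446$)
$\frac{F{\left(-451 \right)}}{t} = \frac{47}{- \frac{101513}{126188}} = 47 \left(- \frac{126188}{101513}\right) = - \frac{5930836}{101513}$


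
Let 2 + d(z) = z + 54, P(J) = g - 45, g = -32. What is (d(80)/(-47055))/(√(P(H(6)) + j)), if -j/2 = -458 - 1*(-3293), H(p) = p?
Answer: 44*I*√5747/90141695 ≈ 3.7004e-5*I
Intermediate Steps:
P(J) = -77 (P(J) = -32 - 45 = -77)
d(z) = 52 + z (d(z) = -2 + (z + 54) = -2 + (54 + z) = 52 + z)
j = -5670 (j = -2*(-458 - 1*(-3293)) = -2*(-458 + 3293) = -2*2835 = -5670)
(d(80)/(-47055))/(√(P(H(6)) + j)) = ((52 + 80)/(-47055))/(√(-77 - 5670)) = (132*(-1/47055))/(√(-5747)) = -44*(-I*√5747/5747)/15685 = -(-44)*I*√5747/90141695 = 44*I*√5747/90141695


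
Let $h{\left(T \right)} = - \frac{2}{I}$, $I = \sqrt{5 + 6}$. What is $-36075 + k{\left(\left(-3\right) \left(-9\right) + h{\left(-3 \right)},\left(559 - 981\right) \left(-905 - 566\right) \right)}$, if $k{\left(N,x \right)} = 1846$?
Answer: $-34229$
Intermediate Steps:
$I = \sqrt{11} \approx 3.3166$
$h{\left(T \right)} = - \frac{2 \sqrt{11}}{11}$ ($h{\left(T \right)} = - \frac{2}{\sqrt{11}} = - 2 \frac{\sqrt{11}}{11} = - \frac{2 \sqrt{11}}{11}$)
$-36075 + k{\left(\left(-3\right) \left(-9\right) + h{\left(-3 \right)},\left(559 - 981\right) \left(-905 - 566\right) \right)} = -36075 + 1846 = -34229$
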